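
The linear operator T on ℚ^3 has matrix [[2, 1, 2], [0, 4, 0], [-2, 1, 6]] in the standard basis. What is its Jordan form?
The characteristic polynomial is det(xI - A) = (x - 4)^3, so the eigenvalues are 4 (algebraic multiplicity 3).

For λ = 4: rank(A - 4I) = 1, rank((A - 4I)^2) = 0. The eigenspace has dimension 3 - 1 = 2, so there are 2 Jordan blocks; the rank sequence gives block sizes [2, 1].

Assembling the blocks gives the Jordan form J above.

J = [[4, 1, 0], [0, 4, 0], [0, 0, 4]]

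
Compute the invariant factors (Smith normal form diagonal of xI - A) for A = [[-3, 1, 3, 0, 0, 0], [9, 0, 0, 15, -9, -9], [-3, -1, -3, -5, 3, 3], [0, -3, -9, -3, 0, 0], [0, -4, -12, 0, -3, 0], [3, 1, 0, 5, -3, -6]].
x + 3, x + 3, (x + 3)^2, (x + 3)^2

The Jordan structure of A has elementary divisors (x + 3)^2, (x + 3)^2, (x + 3), (x + 3). Arranging the block sizes at each eigenvalue in decreasing order and taking row products gives the invariant factors.

Invariant factors (smallest first, each dividing the next): x + 3, x + 3, (x + 3)^2, (x + 3)^2.

Check: the last factor (x + 3)^2 is the minimal polynomial, and the product (x + 3)^6 is the characteristic polynomial.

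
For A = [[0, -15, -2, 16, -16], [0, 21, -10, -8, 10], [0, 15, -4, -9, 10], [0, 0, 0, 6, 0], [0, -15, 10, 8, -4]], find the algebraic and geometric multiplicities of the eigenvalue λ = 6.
The characteristic polynomial is x(x - 6)^3(x - 1), so the factor x - 6 appears with exponent 3: the algebraic multiplicity is 3.

rank(A - 6I) = 3, so the eigenspace has dimension 5 - 3 = 2: the geometric multiplicity is 2.

Since 2 < 3, A is not diagonalizable.

algebraic multiplicity 3, geometric multiplicity 2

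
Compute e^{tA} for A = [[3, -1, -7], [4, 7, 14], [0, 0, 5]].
A has Jordan form J = [[5, 1, 0], [0, 5, 0], [0, 0, 5]] with A = PJP^{-1}, so e^{tA} = P e^{tJ} P^{-1}.

For a Jordan block J_k(λ), e^{tJ_k(λ)} = e^{λt} · (I + tN + t^2 N^2/2! + ... + t^{k-1} N^{k-1}/(k-1)!) where N is the nilpotent superdiagonal part.

Assembling the blocks and conjugating back gives the entries of e^{tA} as shown above.

e^{tA} = [[(1 - 2*t)*e^{5*t}, -t*e^{5*t}, -7*t*e^{5*t}], [4*t*e^{5*t}, (2*t + 1)*e^{5*t}, 14*t*e^{5*t}], [0, 0, e^{5*t}]]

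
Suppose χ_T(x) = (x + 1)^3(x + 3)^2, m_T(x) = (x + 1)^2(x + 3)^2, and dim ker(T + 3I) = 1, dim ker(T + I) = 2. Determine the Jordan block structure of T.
λ = -3: algebraic multiplicity 2 (exponent in χ_T), largest block size 2 (exponent in m_T), 1 block (geometric multiplicity). This forces block sizes [2].
λ = -1: algebraic multiplicity 3 (exponent in χ_T), largest block size 2 (exponent in m_T), 2 blocks (geometric multiplicity). These force block sizes [2, 1].

Jordan blocks: (-3, 2), (-1, 2), (-1, 1)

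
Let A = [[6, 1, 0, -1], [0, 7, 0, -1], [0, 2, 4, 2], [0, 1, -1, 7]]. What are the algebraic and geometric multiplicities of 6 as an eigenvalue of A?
algebraic multiplicity 4, geometric multiplicity 2

The characteristic polynomial is (x - 6)^4, so the factor x - 6 appears with exponent 4: the algebraic multiplicity is 4.

rank(A - 6I) = 2, so the eigenspace has dimension 4 - 2 = 2: the geometric multiplicity is 2.

Since 2 < 4, A is not diagonalizable.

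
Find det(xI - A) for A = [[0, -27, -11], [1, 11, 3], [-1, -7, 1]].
χ_A(x) = (x - 4)^3

xI - A = [[x, 27, 11], [-1, x - 11, -3], [1, 7, x - 1]].

Expanding det(xI - A) along the first row:
det(xI - A) = + (x)·det([[x - 11, -3], [7, x - 1]]) - (27)·det([[-1, -3], [1, x - 1]]) + (11)·det([[-1, x - 11], [1, 7]]).

Evaluating gives χ_A(x) = x^3 - 12x^2 + 48x - 64 = (x - 4)^3.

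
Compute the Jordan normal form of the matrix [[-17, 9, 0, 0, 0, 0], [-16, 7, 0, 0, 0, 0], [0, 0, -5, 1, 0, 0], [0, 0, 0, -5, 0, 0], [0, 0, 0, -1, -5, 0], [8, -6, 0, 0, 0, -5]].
The characteristic polynomial is det(xI - A) = (x + 5)^6, so the eigenvalues are -5 (algebraic multiplicity 6).

For λ = -5: rank(A + 5I) = 2, rank((A + 5I)^2) = 0. The eigenspace has dimension 6 - 2 = 4, so there are 4 Jordan blocks; the rank sequence gives block sizes [2, 2, 1, 1].

Assembling the blocks gives the Jordan form J above.

J = [[-5, 1, 0, 0, 0, 0], [0, -5, 0, 0, 0, 0], [0, 0, -5, 1, 0, 0], [0, 0, 0, -5, 0, 0], [0, 0, 0, 0, -5, 0], [0, 0, 0, 0, 0, -5]]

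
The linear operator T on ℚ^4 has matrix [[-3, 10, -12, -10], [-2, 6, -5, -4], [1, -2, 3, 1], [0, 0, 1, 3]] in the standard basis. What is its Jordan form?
J = [[2, 1, 0, 0], [0, 2, 1, 0], [0, 0, 2, 0], [0, 0, 0, 3]]

The characteristic polynomial is det(xI - A) = (x - 3)(x - 2)^3, so the eigenvalues are 2 (algebraic multiplicity 3), 3 (algebraic multiplicity 1).

For λ = 2: rank(A - 2I) = 3, rank((A - 2I)^2) = 2, rank((A - 2I)^3) = 1. The eigenspace has dimension 4 - 3 = 1, so there is 1 Jordan block; the rank sequence gives block sizes [3].

For λ = 3: algebraic multiplicity 1 gives one 1×1 block.

Assembling the blocks gives the Jordan form J above.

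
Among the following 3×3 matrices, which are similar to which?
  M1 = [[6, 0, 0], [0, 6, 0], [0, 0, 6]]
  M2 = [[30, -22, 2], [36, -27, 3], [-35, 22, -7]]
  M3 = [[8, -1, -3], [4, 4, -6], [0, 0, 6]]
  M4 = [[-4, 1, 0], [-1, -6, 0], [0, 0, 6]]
Characteristic polynomials: χ_{M1} = (x - 6)^3, χ_{M2} = (x - 6)(x + 5)^2, χ_{M3} = (x - 6)^3, χ_{M4} = (x - 6)(x + 5)^2.

{M1}: invariant factors x - 6, x - 6, x - 6.

{M2, M4}: invariant factors (x - 6)(x + 5)^2.

{M3}: invariant factors x - 6, (x - 6)^2.

Matrices are similar if and only if their invariant-factor lists agree; the partition into similarity classes is {M1}, {M2, M4}, {M3}.

3 classes: {M1}, {M2, M4}, {M3}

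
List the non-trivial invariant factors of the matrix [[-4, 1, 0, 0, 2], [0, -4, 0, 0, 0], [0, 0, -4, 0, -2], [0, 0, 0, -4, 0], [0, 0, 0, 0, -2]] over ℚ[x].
x + 4, x + 4, (x + 2)(x + 4)^2

The Jordan structure of A has elementary divisors (x + 4)^2, (x + 4), (x + 4), (x + 2). Arranging the block sizes at each eigenvalue in decreasing order and taking row products gives the invariant factors.

Invariant factors (smallest first, each dividing the next): x + 4, x + 4, (x + 2)(x + 4)^2.

Check: the last factor (x + 2)(x + 4)^2 is the minimal polynomial, and the product (x + 2)(x + 4)^4 is the characteristic polynomial.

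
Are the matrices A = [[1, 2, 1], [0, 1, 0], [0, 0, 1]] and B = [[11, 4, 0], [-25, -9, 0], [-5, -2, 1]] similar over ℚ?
Yes.

Two matrices over a field are similar if and only if they have the same invariant factors.

Both A and B have characteristic polynomial (x - 1)^3 and minimal polynomial (x - 1)^2. Computing further, both have invariant factors x - 1, (x - 1)^2. Hence A and B are similar.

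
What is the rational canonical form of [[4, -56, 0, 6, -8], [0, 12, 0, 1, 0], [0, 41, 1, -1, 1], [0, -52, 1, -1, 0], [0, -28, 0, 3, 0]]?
The invariant factors of A (the non-unit diagonal entries of the Smith normal form of xI - A over ℚ[x]) are x - 4, (x - 4)^2(x - 2)^2, each dividing the next. The characteristic polynomial is their product, (x - 4)^3(x - 2)^2.

The rational canonical form is the block-diagonal matrix of companion matrices C(f_i):
R = [[4, 0, 0, 0, 0], [0, 0, 0, 0, -64], [0, 1, 0, 0, 96], [0, 0, 1, 0, -52], [0, 0, 0, 1, 12]].

R = [[4, 0, 0, 0, 0], [0, 0, 0, 0, -64], [0, 1, 0, 0, 96], [0, 0, 1, 0, -52], [0, 0, 0, 1, 12]]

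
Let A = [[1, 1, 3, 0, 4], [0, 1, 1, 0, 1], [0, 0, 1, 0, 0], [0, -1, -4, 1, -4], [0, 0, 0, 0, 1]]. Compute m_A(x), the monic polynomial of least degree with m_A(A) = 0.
The characteristic polynomial factors as (x - 1)^5. The minimal polynomial is ∏(x - λ)^{k_λ} where k_λ is the size of the largest Jordan block at λ.

For λ = 1: rank(A - I) = 3, and the largest Jordan block has size 3 (the smallest k with rank((A - I)^k) = rank((A - I)^(k+1))).

So m_A(x) = (x - 1)^3.

m_A(x) = (x - 1)^3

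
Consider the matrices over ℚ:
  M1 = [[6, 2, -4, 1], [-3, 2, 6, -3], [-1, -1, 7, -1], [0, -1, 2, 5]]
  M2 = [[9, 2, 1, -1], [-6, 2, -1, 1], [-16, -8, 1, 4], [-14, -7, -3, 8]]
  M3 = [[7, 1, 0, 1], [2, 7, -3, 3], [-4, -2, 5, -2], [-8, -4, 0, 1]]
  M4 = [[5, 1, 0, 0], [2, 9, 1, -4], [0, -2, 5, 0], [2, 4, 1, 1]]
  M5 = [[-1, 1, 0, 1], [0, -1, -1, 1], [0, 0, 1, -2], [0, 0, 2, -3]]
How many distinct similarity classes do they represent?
Characteristic polynomials: χ_{M1} = (x - 5)^4, χ_{M2} = (x - 5)^4, χ_{M3} = (x - 5)^4, χ_{M4} = (x - 5)^4, χ_{M5} = (x + 1)^4.

{M1, M2, M3, M4}: invariant factors x - 5, (x - 5)^3.

{M5}: invariant factors x + 1, (x + 1)^3.

Matrices are similar if and only if their invariant-factor lists agree; the partition into similarity classes is {M1, M2, M3, M4}, {M5}.

2 classes: {M1, M2, M3, M4}, {M5}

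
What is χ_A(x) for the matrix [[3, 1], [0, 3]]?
xI - A = [[x - 3, -1], [0, x - 3]].

Expanding det(xI - A) along the first row:
det(xI - A) = + (x - 3)·det([[x - 3]]) - (-1)·det([[0]]).

Evaluating gives χ_A(x) = x^2 - 6x + 9 = (x - 3)^2.

χ_A(x) = (x - 3)^2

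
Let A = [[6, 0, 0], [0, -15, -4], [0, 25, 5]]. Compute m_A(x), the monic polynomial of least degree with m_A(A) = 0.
m_A(x) = (x - 6)(x + 5)^2

The characteristic polynomial factors as (x - 6)(x + 5)^2. The minimal polynomial is ∏(x - λ)^{k_λ} where k_λ is the size of the largest Jordan block at λ.

For λ = -5: rank(A + 5I) = 2, and the largest Jordan block has size 2 (the smallest k with rank((A + 5I)^k) = rank((A + 5I)^(k+1))).
For λ = 6: rank(A - 6I) = 2, and the largest Jordan block has size 1 (the smallest k with rank((A - 6I)^k) = rank((A - 6I)^(k+1))).

So m_A(x) = (x - 6)(x + 5)^2.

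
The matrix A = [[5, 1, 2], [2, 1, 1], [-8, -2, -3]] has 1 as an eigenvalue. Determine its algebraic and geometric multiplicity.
The characteristic polynomial is (x - 1)^3, so the factor x - 1 appears with exponent 3: the algebraic multiplicity is 3.

rank(A - I) = 2, so the eigenspace has dimension 3 - 2 = 1: the geometric multiplicity is 1.

Since 1 < 3, A is not diagonalizable.

algebraic multiplicity 3, geometric multiplicity 1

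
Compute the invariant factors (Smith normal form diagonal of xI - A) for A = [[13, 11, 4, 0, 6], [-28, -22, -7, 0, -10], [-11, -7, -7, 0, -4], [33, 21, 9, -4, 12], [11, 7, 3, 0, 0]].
x + 4, x + 4, (x + 4)^3

The Jordan structure of A has elementary divisors (x + 4)^3, (x + 4), (x + 4). Arranging the block sizes at each eigenvalue in decreasing order and taking row products gives the invariant factors.

Invariant factors (smallest first, each dividing the next): x + 4, x + 4, (x + 4)^3.

Check: the last factor (x + 4)^3 is the minimal polynomial, and the product (x + 4)^5 is the characteristic polynomial.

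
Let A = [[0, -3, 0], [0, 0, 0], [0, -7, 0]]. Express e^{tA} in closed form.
A has Jordan form J = [[0, 1, 0], [0, 0, 0], [0, 0, 0]] with A = PJP^{-1}, so e^{tA} = P e^{tJ} P^{-1}.

For a Jordan block J_k(λ), e^{tJ_k(λ)} = e^{λt} · (I + tN + t^2 N^2/2! + ... + t^{k-1} N^{k-1}/(k-1)!) where N is the nilpotent superdiagonal part.

Assembling the blocks and conjugating back gives the entries of e^{tA} as shown above.

e^{tA} = [[1, -3*t, 0], [0, 1, 0], [0, -7*t, 1]]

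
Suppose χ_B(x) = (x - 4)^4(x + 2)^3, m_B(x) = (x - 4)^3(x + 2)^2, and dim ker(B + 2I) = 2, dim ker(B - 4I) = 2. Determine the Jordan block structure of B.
Jordan blocks: (-2, 2), (-2, 1), (4, 3), (4, 1)

λ = -2: algebraic multiplicity 3 (exponent in χ_B), largest block size 2 (exponent in m_B), 2 blocks (geometric multiplicity). These force block sizes [2, 1].
λ = 4: algebraic multiplicity 4 (exponent in χ_B), largest block size 3 (exponent in m_B), 2 blocks (geometric multiplicity). These force block sizes [3, 1].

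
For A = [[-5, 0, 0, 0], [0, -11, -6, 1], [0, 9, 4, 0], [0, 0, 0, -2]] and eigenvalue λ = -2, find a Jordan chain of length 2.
We seek v_1 ∈ ker((A + 2I)^2) \ ker(A + 2I), then set v_{i+1} = (A + 2I) v_i.

One such chain is v_1 = [[0, 1, -1, 1]]^T, v_2 = [[0, -2, 3, 0]]^T. Check: (A + 2I) v_2 = [[0, 0, 0, 0]]^T = 0.

v_1 = [[0, 1, -1, 1]]^T, v_2 = [[0, -2, 3, 0]]^T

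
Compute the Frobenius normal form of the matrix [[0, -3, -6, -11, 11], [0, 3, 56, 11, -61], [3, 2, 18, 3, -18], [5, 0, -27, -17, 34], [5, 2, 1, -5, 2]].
R = [[2, 0, 0, 0, 0], [0, 0, 0, 0, -50], [0, 1, 0, 0, 5], [0, 0, 1, 0, 6], [0, 0, 0, 1, 4]]

The invariant factors of A (the non-unit diagonal entries of the Smith normal form of xI - A over ℚ[x]) are x - 2, (x - 5)(x - 2)(x^2 + 3x + 5), each dividing the next. The characteristic polynomial is their product, (x - 5)(x - 2)^2(x^2 + 3x + 5).

The rational canonical form is the block-diagonal matrix of companion matrices C(f_i):
R = [[2, 0, 0, 0, 0], [0, 0, 0, 0, -50], [0, 1, 0, 0, 5], [0, 0, 1, 0, 6], [0, 0, 0, 1, 4]].

Note the characteristic polynomial does not split into linear factors over ℚ, so A has no Jordan form over ℚ; the rational canonical form exists over any field.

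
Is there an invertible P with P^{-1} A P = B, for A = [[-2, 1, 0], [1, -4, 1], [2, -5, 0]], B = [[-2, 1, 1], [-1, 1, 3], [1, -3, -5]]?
Yes.

Two matrices over a field are similar if and only if they have the same invariant factors.

Both A and B have characteristic polynomial (x + 2)^3 and minimal polynomial (x + 2)^3. Computing further, both have invariant factors (x + 2)^3. Hence A and B are similar.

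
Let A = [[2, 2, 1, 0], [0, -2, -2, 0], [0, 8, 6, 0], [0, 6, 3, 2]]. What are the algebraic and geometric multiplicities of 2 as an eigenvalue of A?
algebraic multiplicity 4, geometric multiplicity 3

The characteristic polynomial is (x - 2)^4, so the factor x - 2 appears with exponent 4: the algebraic multiplicity is 4.

rank(A - 2I) = 1, so the eigenspace has dimension 4 - 1 = 3: the geometric multiplicity is 3.

Since 3 < 4, A is not diagonalizable.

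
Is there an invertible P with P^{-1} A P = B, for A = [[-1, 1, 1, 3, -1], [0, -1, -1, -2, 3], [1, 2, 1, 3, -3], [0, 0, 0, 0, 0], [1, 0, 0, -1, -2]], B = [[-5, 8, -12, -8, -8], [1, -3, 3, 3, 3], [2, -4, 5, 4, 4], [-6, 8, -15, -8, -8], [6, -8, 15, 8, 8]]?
No.

Both have characteristic polynomial x^2(x + 1)^3, but the minimal polynomial of A is x(x + 1)^3 while the minimal polynomial of B is x(x + 1)^2. The minimal polynomial is a similarity invariant, so A and B are not similar.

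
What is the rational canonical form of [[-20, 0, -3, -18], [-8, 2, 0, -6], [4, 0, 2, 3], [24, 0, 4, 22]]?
The invariant factors of A (the non-unit diagonal entries of the Smith normal form of xI - A over ℚ[x]) are x - 2, (x - 4)(x - 2)(x + 2), each dividing the next. The characteristic polynomial is their product, (x - 4)(x - 2)^2(x + 2).

The rational canonical form is the block-diagonal matrix of companion matrices C(f_i):
R = [[2, 0, 0, 0], [0, 0, 0, -16], [0, 1, 0, 4], [0, 0, 1, 4]].

R = [[2, 0, 0, 0], [0, 0, 0, -16], [0, 1, 0, 4], [0, 0, 1, 4]]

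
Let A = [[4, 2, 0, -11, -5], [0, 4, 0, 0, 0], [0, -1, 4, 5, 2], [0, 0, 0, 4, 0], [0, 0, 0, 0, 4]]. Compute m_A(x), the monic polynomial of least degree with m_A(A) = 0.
m_A(x) = (x - 4)^2

The characteristic polynomial factors as (x - 4)^5. The minimal polynomial is ∏(x - λ)^{k_λ} where k_λ is the size of the largest Jordan block at λ.

For λ = 4: rank(A - 4I) = 2, and the largest Jordan block has size 2 (the smallest k with rank((A - 4I)^k) = rank((A - 4I)^(k+1))).

So m_A(x) = (x - 4)^2.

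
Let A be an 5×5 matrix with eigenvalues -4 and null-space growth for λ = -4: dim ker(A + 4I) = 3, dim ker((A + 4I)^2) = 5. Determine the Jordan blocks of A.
λ = -4: successive nullity increments [3, 2] count blocks of size ≥ k; block sizes are [2, 2, 1].

Jordan blocks: (-4, 2), (-4, 2), (-4, 1)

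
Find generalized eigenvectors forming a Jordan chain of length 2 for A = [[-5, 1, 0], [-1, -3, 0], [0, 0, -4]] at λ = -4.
We seek v_1 ∈ ker((A + 4I)^2) \ ker(A + 4I), then set v_{i+1} = (A + 4I) v_i.

One such chain is v_1 = [[0, 1, 0]]^T, v_2 = [[1, 1, 0]]^T. Check: (A + 4I) v_2 = [[0, 0, 0]]^T = 0.

v_1 = [[0, 1, 0]]^T, v_2 = [[1, 1, 0]]^T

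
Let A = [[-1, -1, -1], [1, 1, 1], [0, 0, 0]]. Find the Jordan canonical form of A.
The characteristic polynomial is det(xI - A) = x^3, so the eigenvalues are 0 (algebraic multiplicity 3).

For λ = 0: rank(A) = 1, rank(A^2) = 0. The eigenspace has dimension 3 - 1 = 2, so there are 2 Jordan blocks; the rank sequence gives block sizes [2, 1].

Assembling the blocks gives the Jordan form J above.

J = [[0, 1, 0], [0, 0, 0], [0, 0, 0]]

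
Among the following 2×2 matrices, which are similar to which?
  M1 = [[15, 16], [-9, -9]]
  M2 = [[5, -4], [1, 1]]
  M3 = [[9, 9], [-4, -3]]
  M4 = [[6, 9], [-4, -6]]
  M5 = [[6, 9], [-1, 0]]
2 classes: {M1, M2, M3, M5}, {M4}

Characteristic polynomials: χ_{M1} = (x - 3)^2, χ_{M2} = (x - 3)^2, χ_{M3} = (x - 3)^2, χ_{M4} = x^2, χ_{M5} = (x - 3)^2.

{M1, M2, M3, M5}: invariant factors (x - 3)^2.

{M4}: invariant factors x^2.

Matrices are similar if and only if their invariant-factor lists agree; the partition into similarity classes is {M1, M2, M3, M5}, {M4}.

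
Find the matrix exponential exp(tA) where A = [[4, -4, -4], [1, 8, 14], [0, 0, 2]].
A has Jordan form J = [[2, 0, 0], [0, 6, 1], [0, 0, 6]] with A = PJP^{-1}, so e^{tA} = P e^{tJ} P^{-1}.

For a Jordan block J_k(λ), e^{tJ_k(λ)} = e^{λt} · (I + tN + t^2 N^2/2! + ... + t^{k-1} N^{k-1}/(k-1)!) where N is the nilpotent superdiagonal part.

Assembling the blocks and conjugating back gives the entries of e^{tA} as shown above.

e^{tA} = [[(1 - 2*t)*e^{6*t}, -4*t*e^{6*t}, 2*(-6*t*e^{4*t} + e^{4*t} - 1)*e^{2*t}], [t*e^{6*t}, (2*t + 1)*e^{6*t}, 2*(3*t*e^{4*t} + e^{4*t} - 1)*e^{2*t}], [0, 0, e^{2*t}]]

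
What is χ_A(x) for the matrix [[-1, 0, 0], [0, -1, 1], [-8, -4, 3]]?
xI - A = [[x + 1, 0, 0], [0, x + 1, -1], [8, 4, x - 3]].

Expanding det(xI - A) along the first row:
det(xI - A) = + (x + 1)·det([[x + 1, -1], [4, x - 3]]) - (0)·det([[0, -1], [8, x - 3]]) + (0)·det([[0, x + 1], [8, 4]]).

Evaluating gives χ_A(x) = x^3 - x^2 - x + 1 = (x - 1)^2(x + 1).

χ_A(x) = (x - 1)^2(x + 1)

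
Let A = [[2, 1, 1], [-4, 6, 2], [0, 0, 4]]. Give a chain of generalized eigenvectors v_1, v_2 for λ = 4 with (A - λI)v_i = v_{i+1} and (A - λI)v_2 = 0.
We seek v_1 ∈ ker((A - 4I)^2) \ ker(A - 4I), then set v_{i+1} = (A - 4I) v_i.

One such chain is v_1 = [[0, 1, 0]]^T, v_2 = [[1, 2, 0]]^T. Check: (A - 4I) v_2 = [[0, 0, 0]]^T = 0.

v_1 = [[0, 1, 0]]^T, v_2 = [[1, 2, 0]]^T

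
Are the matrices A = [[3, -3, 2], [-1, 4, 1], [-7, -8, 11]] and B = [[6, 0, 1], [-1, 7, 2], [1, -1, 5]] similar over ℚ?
Two matrices over a field are similar if and only if they have the same invariant factors.

Both A and B have characteristic polynomial (x - 6)^3 and minimal polynomial (x - 6)^3. Computing further, both have invariant factors (x - 6)^3. Hence A and B are similar.

Yes.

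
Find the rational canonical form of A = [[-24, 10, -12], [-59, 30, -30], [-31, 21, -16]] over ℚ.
R = [[0, 0, -32], [1, 0, -32], [0, 1, -10]]

The invariant factors of A (the non-unit diagonal entries of the Smith normal form of xI - A over ℚ[x]) are (x + 2)(x + 4)^2, each dividing the next. The characteristic polynomial is their product, (x + 2)(x + 4)^2.

The rational canonical form is the block-diagonal matrix of companion matrices C(f_i):
R = [[0, 0, -32], [1, 0, -32], [0, 1, -10]].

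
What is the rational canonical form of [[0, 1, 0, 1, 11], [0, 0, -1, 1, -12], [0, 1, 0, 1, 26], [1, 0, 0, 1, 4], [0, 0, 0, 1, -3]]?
The invariant factors of A (the non-unit diagonal entries of the Smith normal form of xI - A over ℚ[x]) are (x - 1)(x + 3)(x^3 - 4x - 5), each dividing the next. The characteristic polynomial is their product, (x - 1)(x + 3)(x^3 - 4x - 5).

The rational canonical form is the block-diagonal matrix of companion matrices C(f_i):
R = [[0, 0, 0, 0, -15], [1, 0, 0, 0, -2], [0, 1, 0, 0, 13], [0, 0, 1, 0, 7], [0, 0, 0, 1, -2]].

Note the characteristic polynomial does not split into linear factors over ℚ, so A has no Jordan form over ℚ; the rational canonical form exists over any field.

R = [[0, 0, 0, 0, -15], [1, 0, 0, 0, -2], [0, 1, 0, 0, 13], [0, 0, 1, 0, 7], [0, 0, 0, 1, -2]]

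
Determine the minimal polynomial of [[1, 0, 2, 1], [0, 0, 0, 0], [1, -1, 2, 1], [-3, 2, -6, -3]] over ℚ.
The characteristic polynomial factors as x^4. The minimal polynomial is ∏(x - λ)^{k_λ} where k_λ is the size of the largest Jordan block at λ.

For λ = 0: rank(A) = 2, and the largest Jordan block has size 2 (the smallest k with rank(A^k) = rank(A^(k+1))).

So m_A(x) = x^2.

m_A(x) = x^2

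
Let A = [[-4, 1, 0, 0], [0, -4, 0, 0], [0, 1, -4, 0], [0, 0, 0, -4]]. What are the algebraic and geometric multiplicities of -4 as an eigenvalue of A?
The characteristic polynomial is (x + 4)^4, so the factor x + 4 appears with exponent 4: the algebraic multiplicity is 4.

rank(A + 4I) = 1, so the eigenspace has dimension 4 - 1 = 3: the geometric multiplicity is 3.

Since 3 < 4, A is not diagonalizable.

algebraic multiplicity 4, geometric multiplicity 3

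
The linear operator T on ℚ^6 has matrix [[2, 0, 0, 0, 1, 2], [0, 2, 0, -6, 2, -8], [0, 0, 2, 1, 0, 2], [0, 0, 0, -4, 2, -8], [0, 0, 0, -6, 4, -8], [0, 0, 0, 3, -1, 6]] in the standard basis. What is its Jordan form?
J = [[2, 1, 0, 0, 0, 0], [0, 2, 0, 0, 0, 0], [0, 0, 2, 1, 0, 0], [0, 0, 0, 2, 0, 0], [0, 0, 0, 0, 2, 0], [0, 0, 0, 0, 0, 2]]

The characteristic polynomial is det(xI - A) = (x - 2)^6, so the eigenvalues are 2 (algebraic multiplicity 6).

For λ = 2: rank(A - 2I) = 2, rank((A - 2I)^2) = 0. The eigenspace has dimension 6 - 2 = 4, so there are 4 Jordan blocks; the rank sequence gives block sizes [2, 2, 1, 1].

Assembling the blocks gives the Jordan form J above.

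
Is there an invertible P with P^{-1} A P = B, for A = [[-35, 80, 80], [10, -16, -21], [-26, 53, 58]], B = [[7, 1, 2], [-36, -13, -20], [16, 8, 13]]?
Yes.

Two matrices over a field are similar if and only if they have the same invariant factors.

Both A and B have characteristic polynomial (x - 5)^2(x + 3) and minimal polynomial (x - 5)^2(x + 3). Computing further, both have invariant factors (x - 5)^2(x + 3). Hence A and B are similar.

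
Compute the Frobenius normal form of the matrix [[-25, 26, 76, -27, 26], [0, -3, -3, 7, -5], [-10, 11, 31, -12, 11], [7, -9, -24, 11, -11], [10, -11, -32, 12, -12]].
R = [[0, 0, 0, 0, 15], [1, 0, 0, 0, 13], [0, 1, 0, 0, -3], [0, 0, 1, 0, 2], [0, 0, 0, 1, 2]]

The invariant factors of A (the non-unit diagonal entries of the Smith normal form of xI - A over ℚ[x]) are (x - 3)(x + 1)(x^3 + x + 5), each dividing the next. The characteristic polynomial is their product, (x - 3)(x + 1)(x^3 + x + 5).

The rational canonical form is the block-diagonal matrix of companion matrices C(f_i):
R = [[0, 0, 0, 0, 15], [1, 0, 0, 0, 13], [0, 1, 0, 0, -3], [0, 0, 1, 0, 2], [0, 0, 0, 1, 2]].

Note the characteristic polynomial does not split into linear factors over ℚ, so A has no Jordan form over ℚ; the rational canonical form exists over any field.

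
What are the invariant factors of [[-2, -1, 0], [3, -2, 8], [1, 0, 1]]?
(x + 1)^3

The Jordan structure of A has elementary divisors (x + 1)^3. Arranging the block sizes at each eigenvalue in decreasing order and taking row products gives the invariant factors.

Invariant factors (smallest first, each dividing the next): (x + 1)^3.

Check: the last factor (x + 1)^3 is the minimal polynomial, and the product (x + 1)^3 is the characteristic polynomial.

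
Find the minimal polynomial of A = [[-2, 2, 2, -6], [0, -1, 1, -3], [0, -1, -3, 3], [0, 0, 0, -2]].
The characteristic polynomial factors as (x + 2)^4. The minimal polynomial is ∏(x - λ)^{k_λ} where k_λ is the size of the largest Jordan block at λ.

For λ = -2: rank(A + 2I) = 1, and the largest Jordan block has size 2 (the smallest k with rank((A + 2I)^k) = rank((A + 2I)^(k+1))).

So m_A(x) = (x + 2)^2.

m_A(x) = (x + 2)^2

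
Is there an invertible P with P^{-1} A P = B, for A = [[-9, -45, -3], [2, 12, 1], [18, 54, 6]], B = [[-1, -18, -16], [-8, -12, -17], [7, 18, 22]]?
Two matrices over a field are similar if and only if they have the same invariant factors.

Both A and B have characteristic polynomial (x - 6)^2(x + 3) and minimal polynomial (x - 6)^2(x + 3). Computing further, both have invariant factors (x - 6)^2(x + 3). Hence A and B are similar.

Yes.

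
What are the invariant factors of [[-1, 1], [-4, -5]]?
The Jordan structure of A has elementary divisors (x + 3)^2. Arranging the block sizes at each eigenvalue in decreasing order and taking row products gives the invariant factors.

Invariant factors (smallest first, each dividing the next): (x + 3)^2.

Check: the last factor (x + 3)^2 is the minimal polynomial, and the product (x + 3)^2 is the characteristic polynomial.

(x + 3)^2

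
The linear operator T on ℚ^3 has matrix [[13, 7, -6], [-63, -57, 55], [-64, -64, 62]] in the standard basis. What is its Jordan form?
The characteristic polynomial is det(xI - A) = (x - 6)^3, so the eigenvalues are 6 (algebraic multiplicity 3).

For λ = 6: rank(A - 6I) = 2, rank((A - 6I)^2) = 1, rank((A - 6I)^3) = 0. The eigenspace has dimension 3 - 2 = 1, so there is 1 Jordan block; the rank sequence gives block sizes [3].

Assembling the blocks gives the Jordan form J above.

J = [[6, 1, 0], [0, 6, 1], [0, 0, 6]]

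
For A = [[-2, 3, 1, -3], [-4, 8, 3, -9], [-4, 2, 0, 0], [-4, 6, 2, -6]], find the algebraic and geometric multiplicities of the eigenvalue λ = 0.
The characteristic polynomial is x^4, so the factor x appears with exponent 4: the algebraic multiplicity is 4.

rank(A) = 2, so the eigenspace has dimension 4 - 2 = 2: the geometric multiplicity is 2.

Since 2 < 4, A is not diagonalizable.

algebraic multiplicity 4, geometric multiplicity 2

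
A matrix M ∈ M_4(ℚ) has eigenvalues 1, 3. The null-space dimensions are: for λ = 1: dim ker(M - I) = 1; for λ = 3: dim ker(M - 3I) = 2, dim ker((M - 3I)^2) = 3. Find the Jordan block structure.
λ = 1: successive nullity increments [1] count blocks of size ≥ k; block sizes are [1].
λ = 3: successive nullity increments [2, 1] count blocks of size ≥ k; block sizes are [2, 1].

Jordan blocks: (1, 1), (3, 2), (3, 1)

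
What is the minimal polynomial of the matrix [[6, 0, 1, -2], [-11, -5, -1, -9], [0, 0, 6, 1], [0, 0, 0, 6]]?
m_A(x) = (x - 6)^3(x + 5)

The characteristic polynomial factors as (x - 6)^3(x + 5). The minimal polynomial is ∏(x - λ)^{k_λ} where k_λ is the size of the largest Jordan block at λ.

For λ = -5: rank(A + 5I) = 3, and the largest Jordan block has size 1 (the smallest k with rank((A + 5I)^k) = rank((A + 5I)^(k+1))).
For λ = 6: rank(A - 6I) = 3, and the largest Jordan block has size 3 (the smallest k with rank((A - 6I)^k) = rank((A - 6I)^(k+1))).

So m_A(x) = (x - 6)^3(x + 5).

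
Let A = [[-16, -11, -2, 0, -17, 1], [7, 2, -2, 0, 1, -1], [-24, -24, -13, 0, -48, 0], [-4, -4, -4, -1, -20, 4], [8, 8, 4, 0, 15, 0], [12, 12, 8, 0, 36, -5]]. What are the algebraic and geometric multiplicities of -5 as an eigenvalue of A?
algebraic multiplicity 3, geometric multiplicity 2

The characteristic polynomial is (x + 1)^3(x + 5)^3, so the factor x + 5 appears with exponent 3: the algebraic multiplicity is 3.

rank(A + 5I) = 4, so the eigenspace has dimension 6 - 4 = 2: the geometric multiplicity is 2.

Since 2 < 3, A is not diagonalizable.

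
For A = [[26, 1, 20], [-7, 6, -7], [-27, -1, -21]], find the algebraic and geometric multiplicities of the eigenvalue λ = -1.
algebraic multiplicity 1, geometric multiplicity 1

The characteristic polynomial is (x - 6)^2(x + 1), so the factor x + 1 appears with exponent 1: the algebraic multiplicity is 1.

rank(A + I) = 2, so the eigenspace has dimension 3 - 2 = 1: the geometric multiplicity is 1.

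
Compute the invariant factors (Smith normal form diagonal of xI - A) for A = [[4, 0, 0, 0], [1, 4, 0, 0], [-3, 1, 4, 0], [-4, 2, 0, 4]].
The Jordan structure of A has elementary divisors (x - 4)^3, (x - 4). Arranging the block sizes at each eigenvalue in decreasing order and taking row products gives the invariant factors.

Invariant factors (smallest first, each dividing the next): x - 4, (x - 4)^3.

Check: the last factor (x - 4)^3 is the minimal polynomial, and the product (x - 4)^4 is the characteristic polynomial.

x - 4, (x - 4)^3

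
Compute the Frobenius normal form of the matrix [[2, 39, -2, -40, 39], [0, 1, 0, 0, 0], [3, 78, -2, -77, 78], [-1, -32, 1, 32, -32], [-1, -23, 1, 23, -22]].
R = [[1, 0, 0, 0, 0], [0, 0, 0, 0, -15], [0, 1, 0, 0, 38], [0, 0, 1, 0, -32], [0, 0, 0, 1, 10]]

The invariant factors of A (the non-unit diagonal entries of the Smith normal form of xI - A over ℚ[x]) are x - 1, (x - 5)(x - 3)(x - 1)^2, each dividing the next. The characteristic polynomial is their product, (x - 5)(x - 3)(x - 1)^3.

The rational canonical form is the block-diagonal matrix of companion matrices C(f_i):
R = [[1, 0, 0, 0, 0], [0, 0, 0, 0, -15], [0, 1, 0, 0, 38], [0, 0, 1, 0, -32], [0, 0, 0, 1, 10]].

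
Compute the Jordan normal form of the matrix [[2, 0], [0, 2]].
J = [[2, 0], [0, 2]]

The characteristic polynomial is det(xI - A) = (x - 2)^2, so the eigenvalues are 2 (algebraic multiplicity 2).

For λ = 2: rank(A - 2I) = 0. The eigenspace has dimension 2 - 0 = 2, so there are 2 Jordan blocks; the rank sequence gives block sizes [1, 1].

Assembling the blocks gives the Jordan form J above.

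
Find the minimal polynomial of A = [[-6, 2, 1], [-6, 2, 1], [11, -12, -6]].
m_A(x) = x(x + 5)^2

The characteristic polynomial factors as x(x + 5)^2. The minimal polynomial is ∏(x - λ)^{k_λ} where k_λ is the size of the largest Jordan block at λ.

For λ = -5: rank(A + 5I) = 2, and the largest Jordan block has size 2 (the smallest k with rank((A + 5I)^k) = rank((A + 5I)^(k+1))).
For λ = 0: rank(A) = 2, and the largest Jordan block has size 1 (the smallest k with rank(A^k) = rank(A^(k+1))).

So m_A(x) = x(x + 5)^2.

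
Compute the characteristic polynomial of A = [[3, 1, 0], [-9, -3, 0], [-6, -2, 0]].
χ_A(x) = x^3

xI - A = [[x - 3, -1, 0], [9, x + 3, 0], [6, 2, x]].

Expanding det(xI - A) along the first row:
det(xI - A) = + (x - 3)·det([[x + 3, 0], [2, x]]) - (-1)·det([[9, 0], [6, x]]) + (0)·det([[9, x + 3], [6, 2]]).

Evaluating gives χ_A(x) = x^3.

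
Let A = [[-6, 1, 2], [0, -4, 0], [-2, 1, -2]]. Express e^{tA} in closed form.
A has Jordan form J = [[-4, 1, 0], [0, -4, 0], [0, 0, -4]] with A = PJP^{-1}, so e^{tA} = P e^{tJ} P^{-1}.

For a Jordan block J_k(λ), e^{tJ_k(λ)} = e^{λt} · (I + tN + t^2 N^2/2! + ... + t^{k-1} N^{k-1}/(k-1)!) where N is the nilpotent superdiagonal part.

Assembling the blocks and conjugating back gives the entries of e^{tA} as shown above.

e^{tA} = [[(1 - 2*t)*e^{-4*t}, t*e^{-4*t}, 2*t*e^{-4*t}], [0, e^{-4*t}, 0], [-2*t*e^{-4*t}, t*e^{-4*t}, (2*t + 1)*e^{-4*t}]]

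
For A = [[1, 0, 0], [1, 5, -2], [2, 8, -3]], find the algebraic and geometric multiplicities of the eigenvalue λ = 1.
The characteristic polynomial is (x - 1)^3, so the factor x - 1 appears with exponent 3: the algebraic multiplicity is 3.

rank(A - I) = 1, so the eigenspace has dimension 3 - 1 = 2: the geometric multiplicity is 2.

Since 2 < 3, A is not diagonalizable.

algebraic multiplicity 3, geometric multiplicity 2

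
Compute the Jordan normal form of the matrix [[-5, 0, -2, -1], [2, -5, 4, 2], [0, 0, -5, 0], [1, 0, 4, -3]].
J = [[-5, 0, 0, 0], [0, -5, 0, 0], [0, 0, -4, 1], [0, 0, 0, -4]]

The characteristic polynomial is det(xI - A) = (x + 4)^2(x + 5)^2, so the eigenvalues are -5 (algebraic multiplicity 2), -4 (algebraic multiplicity 2).

For λ = -5: rank(A + 5I) = 2. The eigenspace has dimension 4 - 2 = 2, so there are 2 Jordan blocks; the rank sequence gives block sizes [1, 1].

For λ = -4: rank(A + 4I) = 3, rank((A + 4I)^2) = 2. The eigenspace has dimension 4 - 3 = 1, so there is 1 Jordan block; the rank sequence gives block sizes [2].

Assembling the blocks gives the Jordan form J above.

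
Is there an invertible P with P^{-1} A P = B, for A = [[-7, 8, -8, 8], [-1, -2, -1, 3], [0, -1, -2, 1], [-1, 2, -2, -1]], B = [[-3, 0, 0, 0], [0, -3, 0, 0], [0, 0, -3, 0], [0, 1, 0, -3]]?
No.

Both have characteristic polynomial (x + 3)^4 and minimal polynomial (x + 3)^2. But rank(A + 3I) = 2 for A while rank(B + 3I) = 1 for B, so the number of Jordan blocks at λ = -3 differs. A and B are not similar.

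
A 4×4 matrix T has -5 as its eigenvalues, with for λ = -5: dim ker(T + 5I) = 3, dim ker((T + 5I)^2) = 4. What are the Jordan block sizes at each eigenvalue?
λ = -5: successive nullity increments [3, 1] count blocks of size ≥ k; block sizes are [2, 1, 1].

Jordan blocks: (-5, 2), (-5, 1), (-5, 1)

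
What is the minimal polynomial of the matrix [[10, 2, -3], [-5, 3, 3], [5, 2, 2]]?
m_A(x) = (x - 5)^2

The characteristic polynomial factors as (x - 5)^3. The minimal polynomial is ∏(x - λ)^{k_λ} where k_λ is the size of the largest Jordan block at λ.

For λ = 5: rank(A - 5I) = 1, and the largest Jordan block has size 2 (the smallest k with rank((A - 5I)^k) = rank((A - 5I)^(k+1))).

So m_A(x) = (x - 5)^2.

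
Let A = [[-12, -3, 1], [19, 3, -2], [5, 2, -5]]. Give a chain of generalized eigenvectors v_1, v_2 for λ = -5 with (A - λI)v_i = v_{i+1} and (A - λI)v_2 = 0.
v_1 = [[-3, 7, 2]]^T, v_2 = [[2, -5, -1]]^T

We seek v_1 ∈ ker((A + 5I)^2) \ ker(A + 5I), then set v_{i+1} = (A + 5I) v_i.

One such chain is v_1 = [[-3, 7, 2]]^T, v_2 = [[2, -5, -1]]^T. Check: (A + 5I) v_2 = [[0, 0, 0]]^T = 0.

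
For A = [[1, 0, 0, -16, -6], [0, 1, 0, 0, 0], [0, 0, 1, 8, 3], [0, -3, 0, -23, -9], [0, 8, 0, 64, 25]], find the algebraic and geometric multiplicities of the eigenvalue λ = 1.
The characteristic polynomial is (x - 1)^5, so the factor x - 1 appears with exponent 5: the algebraic multiplicity is 5.

rank(A - I) = 2, so the eigenspace has dimension 5 - 2 = 3: the geometric multiplicity is 3.

Since 3 < 5, A is not diagonalizable.

algebraic multiplicity 5, geometric multiplicity 3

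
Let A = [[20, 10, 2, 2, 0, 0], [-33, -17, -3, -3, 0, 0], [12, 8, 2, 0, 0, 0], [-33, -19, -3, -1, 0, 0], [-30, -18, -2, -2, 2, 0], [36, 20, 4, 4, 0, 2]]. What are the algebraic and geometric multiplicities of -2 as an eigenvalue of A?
The characteristic polynomial is (x - 2)^5(x + 2), so the factor x + 2 appears with exponent 1: the algebraic multiplicity is 1.

rank(A + 2I) = 5, so the eigenspace has dimension 6 - 5 = 1: the geometric multiplicity is 1.

algebraic multiplicity 1, geometric multiplicity 1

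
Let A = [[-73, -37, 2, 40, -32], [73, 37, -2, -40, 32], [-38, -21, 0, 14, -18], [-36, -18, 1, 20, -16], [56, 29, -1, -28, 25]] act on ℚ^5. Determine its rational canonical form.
R = [[0, 0, 0, 0, 0], [1, 0, 0, 0, 0], [0, 1, 0, 0, 0], [0, 0, 1, 0, -18], [0, 0, 0, 1, 9]]

The invariant factors of A (the non-unit diagonal entries of the Smith normal form of xI - A over ℚ[x]) are x^3(x - 6)(x - 3), each dividing the next. The characteristic polynomial is their product, x^3(x - 6)(x - 3).

The rational canonical form is the block-diagonal matrix of companion matrices C(f_i):
R = [[0, 0, 0, 0, 0], [1, 0, 0, 0, 0], [0, 1, 0, 0, 0], [0, 0, 1, 0, -18], [0, 0, 0, 1, 9]].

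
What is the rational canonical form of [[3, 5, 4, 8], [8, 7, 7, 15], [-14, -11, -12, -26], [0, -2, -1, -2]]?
The invariant factors of A (the non-unit diagonal entries of the Smith normal form of xI - A over ℚ[x]) are (x - 1)(x + 1)^2(x + 3), each dividing the next. The characteristic polynomial is their product, (x - 1)(x + 1)^2(x + 3).

The rational canonical form is the block-diagonal matrix of companion matrices C(f_i):
R = [[0, 0, 0, 3], [1, 0, 0, 4], [0, 1, 0, -2], [0, 0, 1, -4]].

R = [[0, 0, 0, 3], [1, 0, 0, 4], [0, 1, 0, -2], [0, 0, 1, -4]]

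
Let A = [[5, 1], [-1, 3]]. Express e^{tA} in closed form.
e^{tA} = [[(t + 1)*e^{4*t}, t*e^{4*t}], [-t*e^{4*t}, (1 - t)*e^{4*t}]]

A has Jordan form J = [[4, 1], [0, 4]] with A = PJP^{-1}, so e^{tA} = P e^{tJ} P^{-1}.

For a Jordan block J_k(λ), e^{tJ_k(λ)} = e^{λt} · (I + tN + t^2 N^2/2! + ... + t^{k-1} N^{k-1}/(k-1)!) where N is the nilpotent superdiagonal part.

Assembling the blocks and conjugating back gives the entries of e^{tA} as shown above.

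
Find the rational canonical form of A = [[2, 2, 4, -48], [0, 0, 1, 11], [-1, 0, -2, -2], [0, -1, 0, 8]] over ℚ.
R = [[0, 0, 0, -36], [1, 0, 0, 0], [0, 1, 0, -11], [0, 0, 1, 8]]

The invariant factors of A (the non-unit diagonal entries of the Smith normal form of xI - A over ℚ[x]) are (x - 6)(x - 3)(x^2 + x + 2), each dividing the next. The characteristic polynomial is their product, (x - 6)(x - 3)(x^2 + x + 2).

The rational canonical form is the block-diagonal matrix of companion matrices C(f_i):
R = [[0, 0, 0, -36], [1, 0, 0, 0], [0, 1, 0, -11], [0, 0, 1, 8]].

Note the characteristic polynomial does not split into linear factors over ℚ, so A has no Jordan form over ℚ; the rational canonical form exists over any field.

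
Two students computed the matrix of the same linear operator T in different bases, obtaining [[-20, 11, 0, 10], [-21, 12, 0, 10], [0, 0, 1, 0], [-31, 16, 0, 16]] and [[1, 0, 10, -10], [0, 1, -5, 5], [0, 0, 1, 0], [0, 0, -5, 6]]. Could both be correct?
No.

Both have characteristic polynomial (x - 6)(x - 1)^3, but the minimal polynomial of A is (x - 6)(x - 1)^2 while the minimal polynomial of B is (x - 6)(x - 1). The minimal polynomial is a similarity invariant, so A and B are not similar.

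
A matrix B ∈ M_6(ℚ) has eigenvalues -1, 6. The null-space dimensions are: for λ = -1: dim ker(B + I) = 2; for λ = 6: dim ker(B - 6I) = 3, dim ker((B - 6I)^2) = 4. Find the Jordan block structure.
λ = -1: successive nullity increments [2] count blocks of size ≥ k; block sizes are [1, 1].
λ = 6: successive nullity increments [3, 1] count blocks of size ≥ k; block sizes are [2, 1, 1].

Jordan blocks: (-1, 1), (-1, 1), (6, 2), (6, 1), (6, 1)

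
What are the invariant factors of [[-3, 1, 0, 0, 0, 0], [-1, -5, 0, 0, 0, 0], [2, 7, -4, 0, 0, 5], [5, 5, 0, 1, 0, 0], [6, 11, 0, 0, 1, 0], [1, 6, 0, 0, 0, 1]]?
The Jordan structure of A has elementary divisors (x + 4)^2, (x + 4), (x - 1), (x - 1), (x - 1). Arranging the block sizes at each eigenvalue in decreasing order and taking row products gives the invariant factors.

Invariant factors (smallest first, each dividing the next): x - 1, (x - 1)(x + 4), (x - 1)(x + 4)^2.

Check: the last factor (x - 1)(x + 4)^2 is the minimal polynomial, and the product (x - 1)^3(x + 4)^3 is the characteristic polynomial.

x - 1, (x - 1)(x + 4), (x - 1)(x + 4)^2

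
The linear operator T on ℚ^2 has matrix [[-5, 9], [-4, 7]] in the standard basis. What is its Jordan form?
The characteristic polynomial is det(xI - A) = (x - 1)^2, so the eigenvalues are 1 (algebraic multiplicity 2).

For λ = 1: rank(A - I) = 1, rank((A - I)^2) = 0. The eigenspace has dimension 2 - 1 = 1, so there is 1 Jordan block; the rank sequence gives block sizes [2].

Assembling the blocks gives the Jordan form J above.

J = [[1, 1], [0, 1]]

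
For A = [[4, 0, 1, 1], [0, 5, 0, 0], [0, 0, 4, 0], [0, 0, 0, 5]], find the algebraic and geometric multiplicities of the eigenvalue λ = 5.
The characteristic polynomial is (x - 5)^2(x - 4)^2, so the factor x - 5 appears with exponent 2: the algebraic multiplicity is 2.

rank(A - 5I) = 2, so the eigenspace has dimension 4 - 2 = 2: the geometric multiplicity is 2.

algebraic multiplicity 2, geometric multiplicity 2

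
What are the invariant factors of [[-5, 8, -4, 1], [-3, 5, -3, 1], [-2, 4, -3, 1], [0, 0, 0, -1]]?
The Jordan structure of A has elementary divisors (x + 1)^2, (x + 1)^2. Arranging the block sizes at each eigenvalue in decreasing order and taking row products gives the invariant factors.

Invariant factors (smallest first, each dividing the next): (x + 1)^2, (x + 1)^2.

Check: the last factor (x + 1)^2 is the minimal polynomial, and the product (x + 1)^4 is the characteristic polynomial.

(x + 1)^2, (x + 1)^2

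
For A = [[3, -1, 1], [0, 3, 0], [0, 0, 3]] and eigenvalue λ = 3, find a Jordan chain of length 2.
v_1 = [[-2, 1, 2]]^T, v_2 = [[1, 0, 0]]^T

We seek v_1 ∈ ker((A - 3I)^2) \ ker(A - 3I), then set v_{i+1} = (A - 3I) v_i.

One such chain is v_1 = [[-2, 1, 2]]^T, v_2 = [[1, 0, 0]]^T. Check: (A - 3I) v_2 = [[0, 0, 0]]^T = 0.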